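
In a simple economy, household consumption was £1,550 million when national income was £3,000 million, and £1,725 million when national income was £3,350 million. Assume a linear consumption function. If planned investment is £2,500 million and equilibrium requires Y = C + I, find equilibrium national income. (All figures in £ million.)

Y = 5100

MPC = (1725 − 1550)/(3350 − 3000) = 175/350 = 0.5
a = 1550 − 0.5(3000) = 50
Equilibrium: Y = 50 + 0.5Y + 2500
0.5Y = 2550, so Y = 2550/0.5 = 5100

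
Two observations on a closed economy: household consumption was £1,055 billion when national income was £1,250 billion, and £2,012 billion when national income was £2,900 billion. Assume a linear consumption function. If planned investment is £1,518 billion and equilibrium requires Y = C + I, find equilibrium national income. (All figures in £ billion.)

Y = 4400

MPC = (2012 − 1055)/(2900 − 1250) = 957/1650 = 0.58
a = 1055 − 0.58(1250) = 330
Equilibrium: Y = 330 + 0.58Y + 1518
0.42Y = 1848, so Y = 1848/0.42 = 4400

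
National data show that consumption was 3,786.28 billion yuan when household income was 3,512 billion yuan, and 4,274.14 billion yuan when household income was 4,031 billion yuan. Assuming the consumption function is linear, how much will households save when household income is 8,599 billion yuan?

MPC = (4274.14 − 3786.28)/(4031 − 3512) = 487.86/519 = 0.94
a = 3786.28 − 0.94(3512) = 3786.28 − 3301.28 = 485
C = 485 + 0.94(8599) = 8568.06
S = 8599 − 8568.06 = 30.94

S = 30.94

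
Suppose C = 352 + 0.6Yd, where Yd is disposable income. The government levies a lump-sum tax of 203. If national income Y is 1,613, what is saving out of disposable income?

Yd = Y − T = 1613 − 203 = 1410
C = 352 + 0.6(1410) = 352 + 846 = 1198
S = Yd − C = 1410 − 1198 = 212

S = 212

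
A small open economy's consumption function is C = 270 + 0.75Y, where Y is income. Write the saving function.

S = Y − C = Y − (270 + 0.75Y) = -270 + (1 − 0.75)Y

S = -270 + 0.25Y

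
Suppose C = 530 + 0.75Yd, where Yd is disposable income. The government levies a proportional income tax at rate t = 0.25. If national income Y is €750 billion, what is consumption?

Yd = (1 − 0.25)(750) = 0.75(750) = 562.5
C = 530 + 0.75(562.5) = 530 + 421.875 = 951.875

C = 951.875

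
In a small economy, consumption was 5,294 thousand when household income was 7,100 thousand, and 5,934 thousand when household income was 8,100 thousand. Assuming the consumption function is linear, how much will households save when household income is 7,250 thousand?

MPC = (5934 − 5294)/(8100 − 7100) = 640/1000 = 0.64
a = 5294 − 0.64(7100) = 5294 − 4544 = 750
C = 750 + 0.64(7250) = 5390
S = 7250 − 5390 = 1860

S = 1860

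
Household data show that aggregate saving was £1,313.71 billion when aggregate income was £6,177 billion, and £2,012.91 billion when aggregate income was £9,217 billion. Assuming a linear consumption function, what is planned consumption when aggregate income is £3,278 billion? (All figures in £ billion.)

C = 2631.06

MPS = ΔS/ΔY = (2012.91 − 1313.71)/(9217 − 6177) = 699.2/3040 = 0.23
MPC = 1 − MPS = 0.77
Autonomous saving = 1313.71 − 0.23(6177) = -107, so a = 107
C = 107 + 0.77(3278) = 107 + 2524.06 = 2631.06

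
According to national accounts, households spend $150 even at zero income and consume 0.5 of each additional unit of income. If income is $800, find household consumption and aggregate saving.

C = 150 + 0.5(800) = 150 + 400 = 550
S = Y − C = 800 − 550 = 250

C = 550; S = 250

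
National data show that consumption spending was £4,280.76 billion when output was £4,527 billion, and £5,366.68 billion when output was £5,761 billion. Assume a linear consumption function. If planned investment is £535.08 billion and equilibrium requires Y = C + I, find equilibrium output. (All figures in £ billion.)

MPC = (5366.68 − 4280.76)/(5761 − 4527) = 1085.92/1234 = 0.88
a = 4280.76 − 0.88(4527) = 297
Equilibrium: Y = 297 + 0.88Y + 535.08
0.12Y = 832.08, so Y = 832.08/0.12 = 6934

Y = 6934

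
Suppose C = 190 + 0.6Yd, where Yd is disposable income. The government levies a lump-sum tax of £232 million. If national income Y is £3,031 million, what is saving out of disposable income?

S = 929.6

Yd = Y − T = 3031 − 232 = 2799
C = 190 + 0.6(2799) = 190 + 1679.4 = 1869.4
S = Yd − C = 2799 − 1869.4 = 929.6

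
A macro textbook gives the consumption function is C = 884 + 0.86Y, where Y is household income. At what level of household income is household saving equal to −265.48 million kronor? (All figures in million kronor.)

Y = 4418

S = Y − C = -884 + 0.14Y
-884 + 0.14Y = -265.48, so 0.14Y = 618.52 and Y = 4418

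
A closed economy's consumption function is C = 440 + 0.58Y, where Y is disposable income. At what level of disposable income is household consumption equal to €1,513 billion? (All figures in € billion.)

440 + 0.58Y = 1513
0.58Y = 1073, so Y = 1073/0.58 = 1850

Y = 1850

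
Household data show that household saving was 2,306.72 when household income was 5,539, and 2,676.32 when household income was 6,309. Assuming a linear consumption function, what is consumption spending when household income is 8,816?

MPS = ΔS/ΔY = (2676.32 − 2306.72)/(6309 − 5539) = 369.6/770 = 0.48
MPC = 1 − MPS = 0.52
Autonomous saving = 2306.72 − 0.48(5539) = -352, so a = 352
C = 352 + 0.52(8816) = 352 + 4584.32 = 4936.32

C = 4936.32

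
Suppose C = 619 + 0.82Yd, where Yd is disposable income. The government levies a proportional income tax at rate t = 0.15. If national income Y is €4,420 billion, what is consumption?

C = 3699.74

Yd = (1 − 0.15)(4420) = 0.85(4420) = 3757
C = 619 + 0.82(3757) = 619 + 3080.74 = 3699.74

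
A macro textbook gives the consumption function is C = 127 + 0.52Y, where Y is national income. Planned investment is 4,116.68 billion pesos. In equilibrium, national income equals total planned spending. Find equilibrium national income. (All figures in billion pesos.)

Y = C + I = 127 + 0.52Y + 4116.68
Y − 0.52Y = 4243.68
0.48Y = 4243.68, so Y = 4243.68/0.48 = 8841

Y = 8841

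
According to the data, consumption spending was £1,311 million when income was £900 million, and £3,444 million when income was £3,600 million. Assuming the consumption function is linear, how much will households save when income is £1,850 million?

S = -211.5

MPC = (3444 − 1311)/(3600 − 900) = 2133/2700 = 0.79
a = 1311 − 0.79(900) = 1311 − 711 = 600
C = 600 + 0.79(1850) = 2061.5
S = 1850 − 2061.5 = -211.5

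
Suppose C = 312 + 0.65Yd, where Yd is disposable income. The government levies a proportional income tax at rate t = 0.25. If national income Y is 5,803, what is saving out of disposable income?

Yd = (1 − 0.25)(5803) = 0.75(5803) = 4352.25
C = 312 + 0.65(4352.25) = 312 + 2828.9625 = 3140.9625
S = Yd − C = 4352.25 − 3140.9625 = 1211.2875

S = 1211.2875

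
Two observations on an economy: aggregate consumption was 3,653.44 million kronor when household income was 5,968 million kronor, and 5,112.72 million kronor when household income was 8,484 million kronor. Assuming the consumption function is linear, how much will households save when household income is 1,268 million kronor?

MPC = (5112.72 − 3653.44)/(8484 − 5968) = 1459.28/2516 = 0.58
a = 3653.44 − 0.58(5968) = 3653.44 − 3461.44 = 192
C = 192 + 0.58(1268) = 927.44
S = 1268 − 927.44 = 340.56

S = 340.56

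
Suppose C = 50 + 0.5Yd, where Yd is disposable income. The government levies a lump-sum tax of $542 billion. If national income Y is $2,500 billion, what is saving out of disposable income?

S = 929

Yd = Y − T = 2500 − 542 = 1958
C = 50 + 0.5(1958) = 50 + 979 = 1029
S = Yd − C = 1958 − 1029 = 929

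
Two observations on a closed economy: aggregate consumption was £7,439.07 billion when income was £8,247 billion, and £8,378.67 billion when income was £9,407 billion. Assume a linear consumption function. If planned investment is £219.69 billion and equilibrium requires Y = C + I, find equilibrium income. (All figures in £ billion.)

Y = 5151

MPC = (8378.67 − 7439.07)/(9407 − 8247) = 939.6/1160 = 0.81
a = 7439.07 − 0.81(8247) = 759
Equilibrium: Y = 759 + 0.81Y + 219.69
0.19Y = 978.69, so Y = 978.69/0.19 = 5151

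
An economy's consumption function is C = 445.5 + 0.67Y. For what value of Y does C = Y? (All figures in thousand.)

Y = 1350

At break-even, C = Y: 445.5 + 0.67Y = Y
0.33Y = 445.5, so Y = 445.5/0.33 = 1350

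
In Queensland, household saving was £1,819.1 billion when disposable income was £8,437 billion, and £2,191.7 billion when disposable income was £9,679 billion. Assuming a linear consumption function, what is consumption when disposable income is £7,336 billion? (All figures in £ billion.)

MPS = ΔS/ΔY = (2191.7 − 1819.1)/(9679 − 8437) = 372.6/1242 = 0.3
MPC = 1 − MPS = 0.7
Autonomous saving = 1819.1 − 0.3(8437) = -712, so a = 712
C = 712 + 0.7(7336) = 712 + 5135.2 = 5847.2

C = 5847.2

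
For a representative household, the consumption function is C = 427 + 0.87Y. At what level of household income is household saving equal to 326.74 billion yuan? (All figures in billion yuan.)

Y = 5798

S = Y − C = -427 + 0.13Y
-427 + 0.13Y = 326.74, so 0.13Y = 753.74 and Y = 5798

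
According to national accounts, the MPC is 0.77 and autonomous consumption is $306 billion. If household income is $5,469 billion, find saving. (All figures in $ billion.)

C = 306 + 0.77(5469) = 306 + 4211.13 = 4517.13
S = Y − C = 5469 − 4517.13 = 951.87

S = 951.87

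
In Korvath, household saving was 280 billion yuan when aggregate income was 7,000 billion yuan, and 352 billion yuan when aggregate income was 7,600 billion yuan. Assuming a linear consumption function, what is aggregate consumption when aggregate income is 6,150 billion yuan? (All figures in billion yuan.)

MPS = ΔS/ΔY = (352 − 280)/(7600 − 7000) = 72/600 = 0.12
MPC = 1 − MPS = 0.88
Autonomous saving = 280 − 0.12(7000) = -560, so a = 560
C = 560 + 0.88(6150) = 560 + 5412 = 5972

C = 5972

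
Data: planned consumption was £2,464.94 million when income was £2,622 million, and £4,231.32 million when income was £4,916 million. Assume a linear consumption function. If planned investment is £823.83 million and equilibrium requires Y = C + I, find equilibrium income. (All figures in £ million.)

Y = 5521

MPC = (4231.32 − 2464.94)/(4916 − 2622) = 1766.38/2294 = 0.77
a = 2464.94 − 0.77(2622) = 446
Equilibrium: Y = 446 + 0.77Y + 823.83
0.23Y = 1269.83, so Y = 1269.83/0.23 = 5521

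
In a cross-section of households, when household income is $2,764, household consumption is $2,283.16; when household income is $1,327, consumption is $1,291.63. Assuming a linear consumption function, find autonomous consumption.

a = 376

MPC = ΔC/ΔY = (2283.16 − 1291.63)/(2764 − 1327) = 991.53/1437 = 0.69
a = C − MPC·Y = 1291.63 − 0.69(1327) = 1291.63 − 915.63 = 376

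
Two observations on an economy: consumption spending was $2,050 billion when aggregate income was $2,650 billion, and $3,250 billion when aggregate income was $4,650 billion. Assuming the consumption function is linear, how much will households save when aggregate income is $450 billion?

MPC = (3250 − 2050)/(4650 − 2650) = 1200/2000 = 0.6
a = 2050 − 0.6(2650) = 2050 − 1590 = 460
C = 460 + 0.6(450) = 730
S = 450 − 730 = -280

S = -280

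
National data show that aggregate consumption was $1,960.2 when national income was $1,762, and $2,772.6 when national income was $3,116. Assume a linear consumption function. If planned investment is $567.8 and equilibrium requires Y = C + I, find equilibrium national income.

MPC = (2772.6 − 1960.2)/(3116 − 1762) = 812.4/1354 = 0.6
a = 1960.2 − 0.6(1762) = 903
Equilibrium: Y = 903 + 0.6Y + 567.8
0.4Y = 1470.8, so Y = 1470.8/0.4 = 3677

Y = 3677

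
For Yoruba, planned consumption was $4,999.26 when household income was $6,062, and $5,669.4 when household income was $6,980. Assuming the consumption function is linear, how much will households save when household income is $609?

MPC = (5669.4 − 4999.26)/(6980 − 6062) = 670.14/918 = 0.73
a = 4999.26 − 0.73(6062) = 4999.26 − 4425.26 = 574
C = 574 + 0.73(609) = 1018.57
S = 609 − 1018.57 = -409.57

S = -409.57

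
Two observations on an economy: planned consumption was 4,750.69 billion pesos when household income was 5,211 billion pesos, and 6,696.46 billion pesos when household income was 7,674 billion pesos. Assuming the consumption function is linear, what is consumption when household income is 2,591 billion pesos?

C = 2680.89

MPC = (6696.46 − 4750.69)/(7674 − 5211) = 1945.77/2463 = 0.79
a = 4750.69 − 0.79(5211) = 4750.69 − 4116.69 = 634
C = 634 + 0.79(2591) = 634 + 2046.89 = 2680.89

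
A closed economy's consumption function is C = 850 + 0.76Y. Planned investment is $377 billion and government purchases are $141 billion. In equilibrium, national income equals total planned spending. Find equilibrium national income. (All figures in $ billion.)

Y = 5700

Y = C + I + G = 850 + 0.76Y + 377 + 141
Y − 0.76Y = 1368
0.24Y = 1368, so Y = 1368/0.24 = 5700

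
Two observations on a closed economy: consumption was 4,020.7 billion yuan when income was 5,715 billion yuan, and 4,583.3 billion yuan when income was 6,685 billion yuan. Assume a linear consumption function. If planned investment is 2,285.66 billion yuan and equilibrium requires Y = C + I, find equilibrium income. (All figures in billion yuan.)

MPC = (4583.3 − 4020.7)/(6685 − 5715) = 562.6/970 = 0.58
a = 4020.7 − 0.58(5715) = 706
Equilibrium: Y = 706 + 0.58Y + 2285.66
0.42Y = 2991.66, so Y = 2991.66/0.42 = 7123

Y = 7123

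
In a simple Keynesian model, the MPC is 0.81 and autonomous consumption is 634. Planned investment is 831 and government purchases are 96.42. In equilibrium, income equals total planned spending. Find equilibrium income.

Y = 8218

Y = C + I + G = 634 + 0.81Y + 831 + 96.42
Y − 0.81Y = 1561.42
0.19Y = 1561.42, so Y = 1561.42/0.19 = 8218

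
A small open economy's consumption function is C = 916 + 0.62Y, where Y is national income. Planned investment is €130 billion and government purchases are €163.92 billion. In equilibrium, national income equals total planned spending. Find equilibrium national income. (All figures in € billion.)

Y = C + I + G = 916 + 0.62Y + 130 + 163.92
Y − 0.62Y = 1209.92
0.38Y = 1209.92, so Y = 1209.92/0.38 = 3184

Y = 3184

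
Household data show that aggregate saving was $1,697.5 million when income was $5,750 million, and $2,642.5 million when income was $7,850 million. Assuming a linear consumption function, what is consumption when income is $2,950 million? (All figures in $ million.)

MPS = ΔS/ΔY = (2642.5 − 1697.5)/(7850 − 5750) = 945/2100 = 0.45
MPC = 1 − MPS = 0.55
Autonomous saving = 1697.5 − 0.45(5750) = -890, so a = 890
C = 890 + 0.55(2950) = 890 + 1622.5 = 2512.5

C = 2512.5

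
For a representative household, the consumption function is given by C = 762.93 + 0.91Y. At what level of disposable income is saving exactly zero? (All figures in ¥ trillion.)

Y = 8477

At break-even, C = Y: 762.93 + 0.91Y = Y
0.09Y = 762.93, so Y = 762.93/0.09 = 8477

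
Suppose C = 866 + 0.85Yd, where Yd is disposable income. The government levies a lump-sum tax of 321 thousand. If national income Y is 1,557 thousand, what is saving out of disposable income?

S = -680.6

Yd = Y − T = 1557 − 321 = 1236
C = 866 + 0.85(1236) = 866 + 1050.6 = 1916.6
S = Yd − C = 1236 − 1916.6 = -680.6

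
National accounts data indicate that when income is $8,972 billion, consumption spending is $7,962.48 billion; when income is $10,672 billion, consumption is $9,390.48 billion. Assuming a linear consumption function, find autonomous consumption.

MPC = ΔC/ΔY = (9390.48 − 7962.48)/(10672 − 8972) = 1428/1700 = 0.84
a = C − MPC·Y = 7962.48 − 0.84(8972) = 7962.48 − 7536.48 = 426

a = 426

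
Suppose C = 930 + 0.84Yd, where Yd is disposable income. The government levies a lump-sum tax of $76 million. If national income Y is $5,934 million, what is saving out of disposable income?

S = 7.28

Yd = Y − T = 5934 − 76 = 5858
C = 930 + 0.84(5858) = 930 + 4920.72 = 5850.72
S = Yd − C = 5858 − 5850.72 = 7.28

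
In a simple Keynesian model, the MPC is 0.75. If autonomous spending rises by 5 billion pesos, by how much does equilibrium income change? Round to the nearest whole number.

The multiplier is 1/(1 − MPC) = 1/0.25.
ΔY = 5/0.25 = 20.00 ≈ 20

ΔY ≈ 20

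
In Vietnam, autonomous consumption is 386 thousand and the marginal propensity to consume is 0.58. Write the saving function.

S = -386 + 0.42Y

S = Y − C = Y − (386 + 0.58Y) = -386 + (1 − 0.58)Y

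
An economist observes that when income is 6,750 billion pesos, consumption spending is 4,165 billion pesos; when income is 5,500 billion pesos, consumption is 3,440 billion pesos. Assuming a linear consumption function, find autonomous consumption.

a = 250

MPC = ΔC/ΔY = (4165 − 3440)/(6750 − 5500) = 725/1250 = 0.58
a = C − MPC·Y = 3440 − 0.58(5500) = 3440 − 3190 = 250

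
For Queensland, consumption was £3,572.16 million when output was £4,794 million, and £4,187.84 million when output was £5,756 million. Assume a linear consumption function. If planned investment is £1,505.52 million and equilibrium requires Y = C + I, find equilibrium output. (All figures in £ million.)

MPC = (4187.84 − 3572.16)/(5756 − 4794) = 615.68/962 = 0.64
a = 3572.16 − 0.64(4794) = 504
Equilibrium: Y = 504 + 0.64Y + 1505.52
0.36Y = 2009.52, so Y = 2009.52/0.36 = 5582

Y = 5582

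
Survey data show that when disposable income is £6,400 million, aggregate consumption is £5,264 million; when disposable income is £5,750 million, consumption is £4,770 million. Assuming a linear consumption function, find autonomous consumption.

a = 400

MPC = ΔC/ΔY = (5264 − 4770)/(6400 − 5750) = 494/650 = 0.76
a = C − MPC·Y = 4770 − 0.76(5750) = 4770 − 4370 = 400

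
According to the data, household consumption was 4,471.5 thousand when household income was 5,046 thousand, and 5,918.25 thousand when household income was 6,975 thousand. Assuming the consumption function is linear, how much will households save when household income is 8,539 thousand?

MPC = (5918.25 − 4471.5)/(6975 − 5046) = 1446.75/1929 = 0.75
a = 4471.5 − 0.75(5046) = 4471.5 − 3784.5 = 687
C = 687 + 0.75(8539) = 7091.25
S = 8539 − 7091.25 = 1447.75

S = 1447.75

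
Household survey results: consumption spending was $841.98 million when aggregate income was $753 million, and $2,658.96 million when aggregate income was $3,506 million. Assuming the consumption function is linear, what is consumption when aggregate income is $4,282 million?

MPC = (2658.96 − 841.98)/(3506 − 753) = 1816.98/2753 = 0.66
a = 841.98 − 0.66(753) = 841.98 − 496.98 = 345
C = 345 + 0.66(4282) = 345 + 2826.12 = 3171.12

C = 3171.12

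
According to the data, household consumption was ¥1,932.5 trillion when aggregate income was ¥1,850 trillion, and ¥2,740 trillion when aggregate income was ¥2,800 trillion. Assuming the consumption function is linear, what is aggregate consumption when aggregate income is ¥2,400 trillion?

C = 2400

MPC = (2740 − 1932.5)/(2800 − 1850) = 807.5/950 = 0.85
a = 1932.5 − 0.85(1850) = 1932.5 − 1572.5 = 360
C = 360 + 0.85(2400) = 360 + 2040 = 2400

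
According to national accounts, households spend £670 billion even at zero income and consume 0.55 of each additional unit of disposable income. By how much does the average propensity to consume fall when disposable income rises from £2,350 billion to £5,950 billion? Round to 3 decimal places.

ΔAPC = 0.173

At Y = 2350: C = 670 + 0.55(2350) = 1962.5, APC = 1962.5/2350 = 0.8351
At Y = 5950: C = 3942.5, APC = 3942.5/5950 = 0.6626
Fall in APC = 0.8351 − 0.6626 = 0.1725 ≈ 0.173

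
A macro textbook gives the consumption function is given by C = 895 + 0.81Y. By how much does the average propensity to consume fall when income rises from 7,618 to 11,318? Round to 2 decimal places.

ΔAPC = 0.04

At Y = 7618: C = 895 + 0.81(7618) = 7065.58, APC = 7065.58/7618 = 0.927
At Y = 11318: C = 10062.58, APC = 10062.58/11318 = 0.889
Fall in APC = 0.927 − 0.889 = 0.038 ≈ 0.04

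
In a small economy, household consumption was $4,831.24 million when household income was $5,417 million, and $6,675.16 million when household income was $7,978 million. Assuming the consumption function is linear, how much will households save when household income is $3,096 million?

S = -64.12

MPC = (6675.16 − 4831.24)/(7978 − 5417) = 1843.92/2561 = 0.72
a = 4831.24 − 0.72(5417) = 4831.24 − 3900.24 = 931
C = 931 + 0.72(3096) = 3160.12
S = 3096 − 3160.12 = -64.12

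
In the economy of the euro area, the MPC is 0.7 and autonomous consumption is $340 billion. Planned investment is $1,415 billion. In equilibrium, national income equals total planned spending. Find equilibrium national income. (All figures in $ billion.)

Y = C + I = 340 + 0.7Y + 1415
Y − 0.7Y = 1755
0.3Y = 1755, so Y = 1755/0.3 = 5850

Y = 5850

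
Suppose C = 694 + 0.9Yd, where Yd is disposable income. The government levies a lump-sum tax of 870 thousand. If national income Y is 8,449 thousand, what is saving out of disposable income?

Yd = Y − T = 8449 − 870 = 7579
C = 694 + 0.9(7579) = 694 + 6821.1 = 7515.1
S = Yd − C = 7579 − 7515.1 = 63.9

S = 63.9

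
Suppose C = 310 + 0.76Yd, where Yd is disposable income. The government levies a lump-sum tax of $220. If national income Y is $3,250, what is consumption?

C = 2612.8

Yd = Y − T = 3250 − 220 = 3030
C = 310 + 0.76(3030) = 310 + 2302.8 = 2612.8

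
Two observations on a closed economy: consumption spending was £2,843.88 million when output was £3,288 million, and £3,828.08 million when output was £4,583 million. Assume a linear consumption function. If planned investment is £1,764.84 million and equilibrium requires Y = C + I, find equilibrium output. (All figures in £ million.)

Y = 8791

MPC = (3828.08 − 2843.88)/(4583 − 3288) = 984.2/1295 = 0.76
a = 2843.88 − 0.76(3288) = 345
Equilibrium: Y = 345 + 0.76Y + 1764.84
0.24Y = 2109.84, so Y = 2109.84/0.24 = 8791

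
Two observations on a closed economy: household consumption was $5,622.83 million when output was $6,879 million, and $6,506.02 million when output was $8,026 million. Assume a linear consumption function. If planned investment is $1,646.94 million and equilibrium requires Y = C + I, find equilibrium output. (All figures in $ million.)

MPC = (6506.02 − 5622.83)/(8026 − 6879) = 883.19/1147 = 0.77
a = 5622.83 − 0.77(6879) = 326
Equilibrium: Y = 326 + 0.77Y + 1646.94
0.23Y = 1972.94, so Y = 1972.94/0.23 = 8578

Y = 8578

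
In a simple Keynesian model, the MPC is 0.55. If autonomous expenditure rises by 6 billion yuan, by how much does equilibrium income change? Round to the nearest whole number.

ΔY ≈ 13

The multiplier is 1/(1 − MPC) = 1/0.45.
ΔY = 6/0.45 = 13.33 ≈ 13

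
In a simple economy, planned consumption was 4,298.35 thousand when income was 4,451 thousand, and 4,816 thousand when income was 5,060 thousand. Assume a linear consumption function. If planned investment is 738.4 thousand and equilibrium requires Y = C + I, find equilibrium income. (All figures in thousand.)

Y = 8356

MPC = (4816 − 4298.35)/(5060 − 4451) = 517.65/609 = 0.85
a = 4298.35 − 0.85(4451) = 515
Equilibrium: Y = 515 + 0.85Y + 738.4
0.15Y = 1253.4, so Y = 1253.4/0.15 = 8356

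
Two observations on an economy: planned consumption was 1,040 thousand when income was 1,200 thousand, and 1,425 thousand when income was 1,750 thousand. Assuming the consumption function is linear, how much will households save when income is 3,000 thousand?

MPC = (1425 − 1040)/(1750 − 1200) = 385/550 = 0.7
a = 1040 − 0.7(1200) = 1040 − 840 = 200
C = 200 + 0.7(3000) = 2300
S = 3000 − 2300 = 700

S = 700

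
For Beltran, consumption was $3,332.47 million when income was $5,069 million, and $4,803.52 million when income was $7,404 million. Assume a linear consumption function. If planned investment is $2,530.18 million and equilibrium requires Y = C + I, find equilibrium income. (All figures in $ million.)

Y = 7214

MPC = (4803.52 − 3332.47)/(7404 − 5069) = 1471.05/2335 = 0.63
a = 3332.47 − 0.63(5069) = 139
Equilibrium: Y = 139 + 0.63Y + 2530.18
0.37Y = 2669.18, so Y = 2669.18/0.37 = 7214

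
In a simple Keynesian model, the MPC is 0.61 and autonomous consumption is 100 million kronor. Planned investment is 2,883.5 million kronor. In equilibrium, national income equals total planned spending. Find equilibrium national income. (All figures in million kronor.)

Y = C + I = 100 + 0.61Y + 2883.5
Y − 0.61Y = 2983.5
0.39Y = 2983.5, so Y = 2983.5/0.39 = 7650

Y = 7650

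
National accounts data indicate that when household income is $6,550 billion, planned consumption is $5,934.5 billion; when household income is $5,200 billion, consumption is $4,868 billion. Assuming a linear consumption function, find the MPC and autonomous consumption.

MPC = ΔC/ΔY = (5934.5 − 4868)/(6550 − 5200) = 1066.5/1350 = 0.79
a = C − MPC·Y = 4868 − 0.79(5200) = 4868 − 4108 = 760

MPC = 0.79; a = 760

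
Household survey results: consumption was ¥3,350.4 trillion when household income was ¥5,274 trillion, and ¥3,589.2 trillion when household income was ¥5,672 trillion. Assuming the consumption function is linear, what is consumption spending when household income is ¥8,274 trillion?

C = 5150.4

MPC = (3589.2 − 3350.4)/(5672 − 5274) = 238.8/398 = 0.6
a = 3350.4 − 0.6(5274) = 3350.4 − 3164.4 = 186
C = 186 + 0.6(8274) = 186 + 4964.4 = 5150.4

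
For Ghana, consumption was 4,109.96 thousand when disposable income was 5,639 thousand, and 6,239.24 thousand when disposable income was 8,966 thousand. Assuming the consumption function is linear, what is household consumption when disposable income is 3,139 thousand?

C = 2509.96

MPC = (6239.24 − 4109.96)/(8966 − 5639) = 2129.28/3327 = 0.64
a = 4109.96 − 0.64(5639) = 4109.96 − 3608.96 = 501
C = 501 + 0.64(3139) = 501 + 2008.96 = 2509.96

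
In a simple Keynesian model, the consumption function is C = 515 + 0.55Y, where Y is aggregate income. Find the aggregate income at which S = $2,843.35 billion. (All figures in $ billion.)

S = Y − C = -515 + 0.45Y
-515 + 0.45Y = 2843.35, so 0.45Y = 3358.35 and Y = 7463

Y = 7463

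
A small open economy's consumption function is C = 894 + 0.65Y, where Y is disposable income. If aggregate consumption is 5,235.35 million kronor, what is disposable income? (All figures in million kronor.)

894 + 0.65Y = 5235.35
0.65Y = 4341.35, so Y = 4341.35/0.65 = 6679

Y = 6679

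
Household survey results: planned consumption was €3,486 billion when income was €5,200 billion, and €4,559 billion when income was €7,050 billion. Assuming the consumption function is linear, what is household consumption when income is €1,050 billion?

MPC = (4559 − 3486)/(7050 − 5200) = 1073/1850 = 0.58
a = 3486 − 0.58(5200) = 3486 − 3016 = 470
C = 470 + 0.58(1050) = 470 + 609 = 1079

C = 1079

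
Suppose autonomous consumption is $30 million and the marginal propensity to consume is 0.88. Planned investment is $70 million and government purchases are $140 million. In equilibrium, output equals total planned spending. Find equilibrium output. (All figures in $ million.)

Y = 2000

Y = C + I + G = 30 + 0.88Y + 70 + 140
Y − 0.88Y = 240
0.12Y = 240, so Y = 240/0.12 = 2000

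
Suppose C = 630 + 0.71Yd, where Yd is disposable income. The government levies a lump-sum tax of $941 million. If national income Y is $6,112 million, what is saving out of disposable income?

Yd = Y − T = 6112 − 941 = 5171
C = 630 + 0.71(5171) = 630 + 3671.41 = 4301.41
S = Yd − C = 5171 − 4301.41 = 869.59

S = 869.59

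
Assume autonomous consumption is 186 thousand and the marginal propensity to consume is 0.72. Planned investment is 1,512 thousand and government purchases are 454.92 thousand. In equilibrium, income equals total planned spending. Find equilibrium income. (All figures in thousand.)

Y = 7689

Y = C + I + G = 186 + 0.72Y + 1512 + 454.92
Y − 0.72Y = 2152.92
0.28Y = 2152.92, so Y = 2152.92/0.28 = 7689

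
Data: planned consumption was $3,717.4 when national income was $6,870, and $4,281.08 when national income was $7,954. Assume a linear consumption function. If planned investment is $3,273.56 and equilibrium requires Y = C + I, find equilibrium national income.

Y = 7122

MPC = (4281.08 − 3717.4)/(7954 − 6870) = 563.68/1084 = 0.52
a = 3717.4 − 0.52(6870) = 145
Equilibrium: Y = 145 + 0.52Y + 3273.56
0.48Y = 3418.56, so Y = 3418.56/0.48 = 7122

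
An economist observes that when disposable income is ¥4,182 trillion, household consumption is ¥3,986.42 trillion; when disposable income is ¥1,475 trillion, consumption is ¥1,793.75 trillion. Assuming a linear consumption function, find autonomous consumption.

MPC = ΔC/ΔY = (3986.42 − 1793.75)/(4182 − 1475) = 2192.67/2707 = 0.81
a = C − MPC·Y = 1793.75 − 0.81(1475) = 1793.75 − 1194.75 = 599

a = 599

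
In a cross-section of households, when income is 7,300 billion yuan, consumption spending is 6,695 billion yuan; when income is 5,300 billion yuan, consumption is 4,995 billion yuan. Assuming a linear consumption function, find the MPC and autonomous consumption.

MPC = 0.85; a = 490

MPC = ΔC/ΔY = (6695 − 4995)/(7300 − 5300) = 1700/2000 = 0.85
a = C − MPC·Y = 4995 − 0.85(5300) = 4995 − 4505 = 490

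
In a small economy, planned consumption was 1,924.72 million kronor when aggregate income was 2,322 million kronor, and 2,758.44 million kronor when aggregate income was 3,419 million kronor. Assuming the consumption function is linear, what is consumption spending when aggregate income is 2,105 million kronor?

C = 1759.8

MPC = (2758.44 − 1924.72)/(3419 − 2322) = 833.72/1097 = 0.76
a = 1924.72 − 0.76(2322) = 1924.72 − 1764.72 = 160
C = 160 + 0.76(2105) = 160 + 1599.8 = 1759.8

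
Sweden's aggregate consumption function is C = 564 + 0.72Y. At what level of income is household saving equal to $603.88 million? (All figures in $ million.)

Y = 4171

S = Y − C = -564 + 0.28Y
-564 + 0.28Y = 603.88, so 0.28Y = 1167.88 and Y = 4171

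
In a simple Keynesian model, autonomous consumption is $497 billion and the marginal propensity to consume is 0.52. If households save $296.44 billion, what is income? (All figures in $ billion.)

S = Y − C = -497 + 0.48Y
-497 + 0.48Y = 296.44, so 0.48Y = 793.44 and Y = 1653

Y = 1653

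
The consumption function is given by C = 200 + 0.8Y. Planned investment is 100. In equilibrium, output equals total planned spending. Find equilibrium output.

Y = C + I = 200 + 0.8Y + 100
Y − 0.8Y = 300
0.2Y = 300, so Y = 300/0.2 = 1500

Y = 1500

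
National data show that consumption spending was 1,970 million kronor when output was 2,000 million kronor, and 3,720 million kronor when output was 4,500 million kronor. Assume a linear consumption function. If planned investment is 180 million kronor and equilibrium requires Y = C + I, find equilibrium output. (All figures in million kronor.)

MPC = (3720 − 1970)/(4500 − 2000) = 1750/2500 = 0.7
a = 1970 − 0.7(2000) = 570
Equilibrium: Y = 570 + 0.7Y + 180
0.3Y = 750, so Y = 750/0.3 = 2500

Y = 2500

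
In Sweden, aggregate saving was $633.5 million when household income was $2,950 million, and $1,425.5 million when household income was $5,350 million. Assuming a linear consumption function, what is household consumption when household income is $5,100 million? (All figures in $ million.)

C = 3757

MPS = ΔS/ΔY = (1425.5 − 633.5)/(5350 − 2950) = 792/2400 = 0.33
MPC = 1 − MPS = 0.67
Autonomous saving = 633.5 − 0.33(2950) = -340, so a = 340
C = 340 + 0.67(5100) = 340 + 3417 = 3757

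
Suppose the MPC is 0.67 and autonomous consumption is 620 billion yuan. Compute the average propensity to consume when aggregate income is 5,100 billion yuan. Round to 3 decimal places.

APC = 0.792

C = 620 + 0.67(5100) = 4037
APC = C/Y = 4037/5100 = 0.792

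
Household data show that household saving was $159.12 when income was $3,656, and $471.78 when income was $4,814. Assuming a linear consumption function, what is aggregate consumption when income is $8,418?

C = 6973.14

MPS = ΔS/ΔY = (471.78 − 159.12)/(4814 − 3656) = 312.66/1158 = 0.27
MPC = 1 − MPS = 0.73
Autonomous saving = 159.12 − 0.27(3656) = -828, so a = 828
C = 828 + 0.73(8418) = 828 + 6145.14 = 6973.14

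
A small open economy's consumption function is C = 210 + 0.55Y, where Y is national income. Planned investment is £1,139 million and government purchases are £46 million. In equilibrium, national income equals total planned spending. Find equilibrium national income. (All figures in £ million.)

Y = 3100

Y = C + I + G = 210 + 0.55Y + 1139 + 46
Y − 0.55Y = 1395
0.45Y = 1395, so Y = 1395/0.45 = 3100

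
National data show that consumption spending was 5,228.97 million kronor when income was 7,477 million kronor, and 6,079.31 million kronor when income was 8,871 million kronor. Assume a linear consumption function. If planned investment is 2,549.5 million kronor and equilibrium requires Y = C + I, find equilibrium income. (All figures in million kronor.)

Y = 8250

MPC = (6079.31 − 5228.97)/(8871 − 7477) = 850.34/1394 = 0.61
a = 5228.97 − 0.61(7477) = 668
Equilibrium: Y = 668 + 0.61Y + 2549.5
0.39Y = 3217.5, so Y = 3217.5/0.39 = 8250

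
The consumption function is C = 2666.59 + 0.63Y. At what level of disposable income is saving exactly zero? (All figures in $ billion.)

Y = 7207

At break-even, C = Y: 2666.59 + 0.63Y = Y
0.37Y = 2666.59, so Y = 2666.59/0.37 = 7207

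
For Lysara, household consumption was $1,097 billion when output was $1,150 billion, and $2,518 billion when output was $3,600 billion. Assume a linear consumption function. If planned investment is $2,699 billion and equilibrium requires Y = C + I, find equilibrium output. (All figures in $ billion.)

MPC = (2518 − 1097)/(3600 − 1150) = 1421/2450 = 0.58
a = 1097 − 0.58(1150) = 430
Equilibrium: Y = 430 + 0.58Y + 2699
0.42Y = 3129, so Y = 3129/0.42 = 7450

Y = 7450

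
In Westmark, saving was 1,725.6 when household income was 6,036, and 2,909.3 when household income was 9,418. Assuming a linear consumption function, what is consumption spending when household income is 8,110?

C = 5658.5

MPS = ΔS/ΔY = (2909.3 − 1725.6)/(9418 − 6036) = 1183.7/3382 = 0.35
MPC = 1 − MPS = 0.65
Autonomous saving = 1725.6 − 0.35(6036) = -387, so a = 387
C = 387 + 0.65(8110) = 387 + 5271.5 = 5658.5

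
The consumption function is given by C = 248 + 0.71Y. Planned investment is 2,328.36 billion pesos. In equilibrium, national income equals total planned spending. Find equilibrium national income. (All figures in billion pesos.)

Y = 8884

Y = C + I = 248 + 0.71Y + 2328.36
Y − 0.71Y = 2576.36
0.29Y = 2576.36, so Y = 2576.36/0.29 = 8884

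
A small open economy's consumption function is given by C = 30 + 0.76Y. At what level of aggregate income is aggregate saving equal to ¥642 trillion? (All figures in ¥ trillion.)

S = Y − C = -30 + 0.24Y
-30 + 0.24Y = 642, so 0.24Y = 672 and Y = 2800

Y = 2800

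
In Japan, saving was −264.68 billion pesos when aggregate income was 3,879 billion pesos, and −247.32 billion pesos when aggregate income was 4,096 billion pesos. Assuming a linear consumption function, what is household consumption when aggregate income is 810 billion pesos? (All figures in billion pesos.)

C = 1320.2

MPS = ΔS/ΔY = (-247.32 − (-264.68))/(4096 − 3879) = 17.36/217 = 0.08
MPC = 1 − MPS = 0.92
Autonomous saving = -264.68 − 0.08(3879) = -575, so a = 575
C = 575 + 0.92(810) = 575 + 745.2 = 1320.2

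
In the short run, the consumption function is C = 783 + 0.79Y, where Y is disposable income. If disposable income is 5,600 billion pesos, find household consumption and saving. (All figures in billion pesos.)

C = 783 + 0.79(5600) = 783 + 4424 = 5207
S = Y − C = 5600 − 5207 = 393

C = 5207; S = 393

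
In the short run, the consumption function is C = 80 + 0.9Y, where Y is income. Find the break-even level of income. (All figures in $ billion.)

Y = 800

At break-even, C = Y: 80 + 0.9Y = Y
0.1Y = 80, so Y = 80/0.1 = 800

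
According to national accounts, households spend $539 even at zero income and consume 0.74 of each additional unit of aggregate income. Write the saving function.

S = Y − C = Y − (539 + 0.74Y) = -539 + (1 − 0.74)Y

S = -539 + 0.26Y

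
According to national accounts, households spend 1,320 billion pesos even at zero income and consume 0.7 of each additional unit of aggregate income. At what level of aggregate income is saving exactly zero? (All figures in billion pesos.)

At break-even, C = Y: 1320 + 0.7Y = Y
0.3Y = 1320, so Y = 1320/0.3 = 4400

Y = 4400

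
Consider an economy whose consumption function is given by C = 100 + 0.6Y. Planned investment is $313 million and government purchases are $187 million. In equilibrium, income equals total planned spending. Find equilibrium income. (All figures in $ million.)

Y = 1500

Y = C + I + G = 100 + 0.6Y + 313 + 187
Y − 0.6Y = 600
0.4Y = 600, so Y = 600/0.4 = 1500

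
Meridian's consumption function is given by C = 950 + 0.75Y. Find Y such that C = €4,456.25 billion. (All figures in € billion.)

Y = 4675

950 + 0.75Y = 4456.25
0.75Y = 3506.25, so Y = 3506.25/0.75 = 4675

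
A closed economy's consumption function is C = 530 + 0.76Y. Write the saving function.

S = -530 + 0.24Y

S = Y − C = Y − (530 + 0.76Y) = -530 + (1 − 0.76)Y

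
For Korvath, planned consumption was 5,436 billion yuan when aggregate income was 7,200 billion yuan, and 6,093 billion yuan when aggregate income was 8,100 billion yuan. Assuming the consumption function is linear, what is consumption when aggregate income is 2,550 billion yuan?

C = 2041.5

MPC = (6093 − 5436)/(8100 − 7200) = 657/900 = 0.73
a = 5436 − 0.73(7200) = 5436 − 5256 = 180
C = 180 + 0.73(2550) = 180 + 1861.5 = 2041.5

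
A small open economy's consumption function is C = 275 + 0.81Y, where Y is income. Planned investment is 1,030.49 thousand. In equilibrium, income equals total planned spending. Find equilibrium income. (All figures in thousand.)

Y = C + I = 275 + 0.81Y + 1030.49
Y − 0.81Y = 1305.49
0.19Y = 1305.49, so Y = 1305.49/0.19 = 6871

Y = 6871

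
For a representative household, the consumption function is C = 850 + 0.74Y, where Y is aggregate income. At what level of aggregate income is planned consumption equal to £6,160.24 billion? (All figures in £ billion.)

850 + 0.74Y = 6160.24
0.74Y = 5310.24, so Y = 5310.24/0.74 = 7176

Y = 7176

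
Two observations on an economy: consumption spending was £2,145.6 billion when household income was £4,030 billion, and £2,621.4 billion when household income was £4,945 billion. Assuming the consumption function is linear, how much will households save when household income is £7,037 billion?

MPC = (2621.4 − 2145.6)/(4945 − 4030) = 475.8/915 = 0.52
a = 2145.6 − 0.52(4030) = 2145.6 − 2095.6 = 50
C = 50 + 0.52(7037) = 3709.24
S = 7037 − 3709.24 = 3327.76

S = 3327.76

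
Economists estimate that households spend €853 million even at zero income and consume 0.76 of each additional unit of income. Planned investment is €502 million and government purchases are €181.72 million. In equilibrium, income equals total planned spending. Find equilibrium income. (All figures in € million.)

Y = C + I + G = 853 + 0.76Y + 502 + 181.72
Y − 0.76Y = 1536.72
0.24Y = 1536.72, so Y = 1536.72/0.24 = 6403

Y = 6403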